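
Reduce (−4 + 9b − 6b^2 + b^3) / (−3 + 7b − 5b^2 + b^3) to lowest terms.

(−4 + b)/(−3 + b)

Apply the Euclidean algorithm:
  b^3 − 6b^2 + 9b − 4 = (b^3 − 5b^2 + 7b − 3) + (−b^2 + 2b − 1)
  b^3 − 5b^2 + 7b − 3 = (−b + 3)(−b^2 + 2b − 1) + (0)
Last nonzero remainder: −b^2 + 2b − 1. Dividing through by −1 gives the monic gcd b^2 − 2b + 1.
Cancel b^2 − 2b + 1 from numerator and denominator to get the reduced form.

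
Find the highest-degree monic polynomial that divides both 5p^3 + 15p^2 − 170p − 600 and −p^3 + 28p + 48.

p^2 − 2p − 24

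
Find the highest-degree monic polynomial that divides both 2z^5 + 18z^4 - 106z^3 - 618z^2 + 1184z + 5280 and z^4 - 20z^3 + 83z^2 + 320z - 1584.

z^2 - 16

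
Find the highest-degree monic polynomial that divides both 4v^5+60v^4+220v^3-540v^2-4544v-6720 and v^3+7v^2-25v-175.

By polynomial division,
  4v^5+60v^4+220v^3-540v^2-4544v-6720 = (4v^2+32v+96)(v^3+7v^2-25v-175) + (288v^2+3456v+10080)
  v^3+7v^2-25v-175 = ((1/288)v-5/288)(288v^2+3456v+10080) + (0)
Last nonzero remainder: 288v^2+3456v+10080. Dividing through by 288 gives the monic gcd v^2+12v+35.

v^2+12v+35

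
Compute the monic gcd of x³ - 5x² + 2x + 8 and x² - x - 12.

Apply the Euclidean algorithm:
  x³ - 5x² + 2x + 8 = (x - 4)(x² - x - 12) + (10x - 40)
  x² - x - 12 = ((1/10)x + 3/10)(10x - 40) + (0)
Last nonzero remainder: 10x - 40. Dividing through by 10 gives the monic gcd x - 4.

x - 4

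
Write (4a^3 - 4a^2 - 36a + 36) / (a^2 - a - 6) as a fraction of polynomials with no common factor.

Euclidean algorithm in ℚ[a]:
  4a^3 - 4a^2 - 36a + 36 = (4a)(a^2 - a - 6) + (-12a + 36)
  a^2 - a - 6 = (-(1/12)a - 1/6)(-12a + 36) + (0)
Last nonzero remainder: -12a + 36. Dividing through by -12 gives the monic gcd a - 3.
Cancel a - 3 from numerator and denominator to get the reduced form.

(4a^2 + 8a - 12)/(a + 2)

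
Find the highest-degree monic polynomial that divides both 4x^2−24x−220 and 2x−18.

1

By polynomial division,
  4x^2−24x−220 = (2x+6)(2x−18) + (−112)
  2x−18 = (−(1/56)x+9/56)(−112) + (0)
The last nonzero remainder is the constant −112, so the polynomials are coprime and gcd = 1.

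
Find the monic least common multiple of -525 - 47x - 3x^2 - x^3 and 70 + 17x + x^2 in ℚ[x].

By polynomial division,
  -x^3 - 3x^2 - 47x - 525 = (-x + 14)(x^2 + 17x + 70) + (-215x - 1505)
  x^2 + 17x + 70 = (-(1/215)x - 2/43)(-215x - 1505) + (0)
Last nonzero remainder: -215x - 1505. Dividing through by -215 gives the monic gcd x + 7.
Then lcm(f, g) = f·g / gcd(f, g); expanding and making the result monic gives the answer.

5250 + 995x + 77x^2 + 13x^3 + x^4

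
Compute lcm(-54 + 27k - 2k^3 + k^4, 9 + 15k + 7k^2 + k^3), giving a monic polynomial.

-162 - 135k + 54k^2 + 21k^3 - 5k^4 + 2k^5 + k^6

Repeated division with remainder:
  k^4 - 2k^3 + 27k - 54 = (k - 9)(k^3 + 7k^2 + 15k + 9) + (48k^2 + 153k + 27)
  k^3 + 7k^2 + 15k + 9 = ((1/48)k + 61/768)(48k^2 + 153k + 27) + ((585/256)k + 1755/256)
  48k^2 + 153k + 27 = ((4096/195)k + 256/65)((585/256)k + 1755/256) + (0)
Last nonzero remainder: (585/256)k + 1755/256. Dividing through by 585/256 gives the monic gcd k + 3.
Then lcm(f, g) = f·g / gcd(f, g); expanding and making the result monic gives the answer.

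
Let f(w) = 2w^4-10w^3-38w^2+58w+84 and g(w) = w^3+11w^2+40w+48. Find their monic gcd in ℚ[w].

Euclidean algorithm in ℚ[w]:
  2w^4-10w^3-38w^2+58w+84 = (2w-32)(w^3+11w^2+40w+48) + (234w^2+1242w+1620)
  w^3+11w^2+40w+48 = ((1/234)w+37/1521)(234w^2+1242w+1620) + ((484/169)w+1452/169)
  234w^2+1242w+1620 = ((19773/242)w+22815/121)((484/169)w+1452/169) + (0)
Last nonzero remainder: (484/169)w+1452/169. Dividing through by 484/169 gives the monic gcd w+3.

w+3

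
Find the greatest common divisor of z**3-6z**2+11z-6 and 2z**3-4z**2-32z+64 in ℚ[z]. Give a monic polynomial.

z-2

Apply the Euclidean algorithm:
  z**3-6z**2+11z-6 = (1/2)(2z**3-4z**2-32z+64) + (-4z**2+27z-38)
  2z**3-4z**2-32z+64 = (-(1/2)z-19/8)(-4z**2+27z-38) + ((105/8)z-105/4)
  -4z**2+27z-38 = (-(32/105)z+152/105)((105/8)z-105/4) + (0)
Last nonzero remainder: (105/8)z-105/4. Dividing through by 105/8 gives the monic gcd z-2.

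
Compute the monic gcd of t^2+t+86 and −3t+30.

By polynomial division,
  t^2+t+86 = (−(1/3)t−11/3)(−3t+30) + (196)
  −3t+30 = (−(3/196)t+15/98)(196) + (0)
The last nonzero remainder is the constant 196, so the polynomials are coprime and gcd = 1.

1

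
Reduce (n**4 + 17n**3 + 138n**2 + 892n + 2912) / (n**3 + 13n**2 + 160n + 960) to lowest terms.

(n**3 + 9n**2 + 66n + 364)/(n**2 + 5n + 120)

Repeated division with remainder:
  n**4 + 17n**3 + 138n**2 + 892n + 2912 = (n + 4)(n**3 + 13n**2 + 160n + 960) + (-74n**2 - 708n - 928)
  n**3 + 13n**2 + 160n + 960 = (-(1/74)n - 127/2738)(-74n**2 - 708n - 928) + ((156914/1369)n + 1255312/1369)
  -74n**2 - 708n - 928 = (-(50653/78457)n - 79402/78457)((156914/1369)n + 1255312/1369) + (0)
Last nonzero remainder: (156914/1369)n + 1255312/1369. Dividing through by 156914/1369 gives the monic gcd n + 8.
Cancel n + 8 from numerator and denominator to get the reduced form.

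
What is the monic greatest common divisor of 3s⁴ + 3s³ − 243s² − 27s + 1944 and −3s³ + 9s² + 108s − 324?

By polynomial division,
  3s⁴ + 3s³ − 243s² − 27s + 1944 = (−s − 4)(−3s³ + 9s² + 108s − 324) + (−99s² + 81s + 648)
  −3s³ + 9s² + 108s − 324 = ((1/33)s − 8/121)(−99s² + 81s + 648) + ((11340/121)s − 34020/121)
  −99s² + 81s + 648 = (−(1331/1260)s − 242/105)((11340/121)s − 34020/121) + (0)
Last nonzero remainder: (11340/121)s − 34020/121. Dividing through by 11340/121 gives the monic gcd s − 3.

s − 3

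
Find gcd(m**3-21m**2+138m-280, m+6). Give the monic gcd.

Apply the Euclidean algorithm:
  m**3-21m**2+138m-280 = (m**2-27m+300)(m+6) + (-2080)
  m+6 = (-(1/2080)m-3/1040)(-2080) + (0)
The last nonzero remainder is the constant -2080, so the polynomials are coprime and gcd = 1.

1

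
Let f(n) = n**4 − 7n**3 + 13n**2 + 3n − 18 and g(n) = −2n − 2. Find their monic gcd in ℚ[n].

n + 1

Repeated division with remainder:
  n**4 − 7n**3 + 13n**2 + 3n − 18 = (−(1/2)n**3 + 4n**2 − (21/2)n + 9)(−2n − 2) + (0)
Last nonzero remainder: −2n − 2. Dividing through by −2 gives the monic gcd n + 1.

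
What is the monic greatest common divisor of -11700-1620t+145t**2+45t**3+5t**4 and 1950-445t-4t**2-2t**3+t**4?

Euclidean algorithm in ℚ[t]:
  5t**4+45t**3+145t**2-1620t-11700 = (5)(t**4-2t**3-4t**2-445t+1950) + (55t**3+165t**2+605t-21450)
  t**4-2t**3-4t**2-445t+1950 = ((1/55)t-1/11)(55t**3+165t**2+605t-21450) + (0)
Last nonzero remainder: 55t**3+165t**2+605t-21450. Dividing through by 55 gives the monic gcd t**3+3t**2+11t-390.

-390+11t+3t**2+t**3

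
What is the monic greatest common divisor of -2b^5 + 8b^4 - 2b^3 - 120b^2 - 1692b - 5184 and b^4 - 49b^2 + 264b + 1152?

b^3 - 8b^2 + 15b + 144

Apply the Euclidean algorithm:
  -2b^5 + 8b^4 - 2b^3 - 120b^2 - 1692b - 5184 = (-2b + 8)(b^4 - 49b^2 + 264b + 1152) + (-100b^3 + 800b^2 - 1500b - 14400)
  b^4 - 49b^2 + 264b + 1152 = (-(1/100)b - 2/25)(-100b^3 + 800b^2 - 1500b - 14400) + (0)
Last nonzero remainder: -100b^3 + 800b^2 - 1500b - 14400. Dividing through by -100 gives the monic gcd b^3 - 8b^2 + 15b + 144.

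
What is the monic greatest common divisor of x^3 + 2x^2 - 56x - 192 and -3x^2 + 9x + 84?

x + 4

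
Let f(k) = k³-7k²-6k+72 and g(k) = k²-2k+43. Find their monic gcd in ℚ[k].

1

Apply the Euclidean algorithm:
  k³-7k²-6k+72 = (k-5)(k²-2k+43) + (-59k+287)
  k²-2k+43 = (-(1/59)k-169/3481)(-59k+287) + (198186/3481)
  -59k+287 = (-(205379/198186)k+999047/198186)(198186/3481) + (0)
The last nonzero remainder is the constant 198186/3481, so the polynomials are coprime and gcd = 1.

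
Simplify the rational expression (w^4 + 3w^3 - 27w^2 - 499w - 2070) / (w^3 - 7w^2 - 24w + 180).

(w^3 - 2w^2 - 17w - 414)/(w^2 - 12w + 36)

Euclidean algorithm in ℚ[w]:
  w^4 + 3w^3 - 27w^2 - 499w - 2070 = (w + 10)(w^3 - 7w^2 - 24w + 180) + (67w^2 - 439w - 3870)
  w^3 - 7w^2 - 24w + 180 = ((1/67)w - 30/4489)(67w^2 - 439w - 3870) + ((138384/4489)w + 691920/4489)
  67w^2 - 439w - 3870 = ((300763/138384)w - 193027/7688)((138384/4489)w + 691920/4489) + (0)
Last nonzero remainder: (138384/4489)w + 691920/4489. Dividing through by 138384/4489 gives the monic gcd w + 5.
Cancel w + 5 from numerator and denominator to get the reduced form.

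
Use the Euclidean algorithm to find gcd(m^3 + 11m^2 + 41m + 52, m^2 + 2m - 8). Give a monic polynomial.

m + 4

By polynomial division,
  m^3 + 11m^2 + 41m + 52 = (m + 9)(m^2 + 2m - 8) + (31m + 124)
  m^2 + 2m - 8 = ((1/31)m - 2/31)(31m + 124) + (0)
Last nonzero remainder: 31m + 124. Dividing through by 31 gives the monic gcd m + 4.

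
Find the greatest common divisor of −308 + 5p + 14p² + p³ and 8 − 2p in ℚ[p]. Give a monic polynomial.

Repeated division with remainder:
  p³ + 14p² + 5p − 308 = (−(1/2)p² − 9p − 77/2)(−2p + 8) + (0)
Last nonzero remainder: −2p + 8. Dividing through by −2 gives the monic gcd p − 4.

−4 + p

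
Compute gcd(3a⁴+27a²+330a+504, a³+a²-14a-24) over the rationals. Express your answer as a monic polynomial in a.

a²+5a+6

Euclidean algorithm in ℚ[a]:
  3a⁴+27a²+330a+504 = (3a-3)(a³+a²-14a-24) + (72a²+360a+432)
  a³+a²-14a-24 = ((1/72)a-1/18)(72a²+360a+432) + (0)
Last nonzero remainder: 72a²+360a+432. Dividing through by 72 gives the monic gcd a²+5a+6.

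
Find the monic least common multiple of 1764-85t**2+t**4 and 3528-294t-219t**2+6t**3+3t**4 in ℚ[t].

Apply the Euclidean algorithm:
  t**4-85t**2+1764 = (1/3)(3t**4+6t**3-219t**2-294t+3528) + (-2t**3-12t**2+98t+588)
  3t**4+6t**3-219t**2-294t+3528 = (-(3/2)t+6)(-2t**3-12t**2+98t+588) + (0)
Last nonzero remainder: -2t**3-12t**2+98t+588. Dividing through by -2 gives the monic gcd t**3+6t**2-49t-294.
Then lcm(f, g) = f·g / gcd(f, g); expanding and making the result monic gives the answer.

-7056+1764t+340t**2-85t**3-4t**4+t**5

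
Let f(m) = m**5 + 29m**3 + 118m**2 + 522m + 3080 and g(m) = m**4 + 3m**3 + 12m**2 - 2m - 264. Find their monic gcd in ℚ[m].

m**3 + 6m**2 + 30m + 88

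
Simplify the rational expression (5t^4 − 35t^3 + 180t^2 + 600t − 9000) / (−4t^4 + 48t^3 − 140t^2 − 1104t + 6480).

(−5t^2 + 30t − 300)/(4t^2 − 44t + 216)

By polynomial division,
  5t^4 − 35t^3 + 180t^2 + 600t − 9000 = (−5/4)(−4t^4 + 48t^3 − 140t^2 − 1104t + 6480) + (25t^3 + 5t^2 − 780t − 900)
  −4t^4 + 48t^3 − 140t^2 − 1104t + 6480 = (−(4/25)t + 244/125)(25t^3 + 5t^2 − 780t − 900) + (−(6864/25)t^2 + (6864/25)t + 41184/5)
  25t^3 + 5t^2 − 780t − 900 = (−(625/6864)t − 125/1144)(−(6864/25)t^2 + (6864/25)t + 41184/5) + (0)
Last nonzero remainder: −(6864/25)t^2 + (6864/25)t + 41184/5. Dividing through by −6864/25 gives the monic gcd t^2 − t − 30.
Cancel t^2 − t − 30 from numerator and denominator to get the reduced form.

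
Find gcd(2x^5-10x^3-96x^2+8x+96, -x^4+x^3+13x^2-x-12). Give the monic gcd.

Euclidean algorithm in ℚ[x]:
  2x^5-10x^3-96x^2+8x+96 = (-2x-2)(-x^4+x^3+13x^2-x-12) + (18x^3-72x^2-18x+72)
  -x^4+x^3+13x^2-x-12 = (-(1/18)x-1/6)(18x^3-72x^2-18x+72) + (0)
Last nonzero remainder: 18x^3-72x^2-18x+72. Dividing through by 18 gives the monic gcd x^3-4x^2-x+4.

x^3-4x^2-x+4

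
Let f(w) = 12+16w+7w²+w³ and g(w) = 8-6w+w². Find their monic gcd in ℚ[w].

1

Repeated division with remainder:
  w³+7w²+16w+12 = (w+13)(w²-6w+8) + (86w-92)
  w²-6w+8 = ((1/86)w-106/1849)(86w-92) + (5040/1849)
  86w-92 = ((79507/2520)w-42527/1260)(5040/1849) + (0)
The last nonzero remainder is the constant 5040/1849, so the polynomials are coprime and gcd = 1.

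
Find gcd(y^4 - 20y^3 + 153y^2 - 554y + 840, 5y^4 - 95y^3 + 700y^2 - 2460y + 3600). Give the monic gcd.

By polynomial division,
  y^4 - 20y^3 + 153y^2 - 554y + 840 = (1/5)(5y^4 - 95y^3 + 700y^2 - 2460y + 3600) + (-y^3 + 13y^2 - 62y + 120)
  5y^4 - 95y^3 + 700y^2 - 2460y + 3600 = (-5y + 30)(-y^3 + 13y^2 - 62y + 120) + (0)
Last nonzero remainder: -y^3 + 13y^2 - 62y + 120. Dividing through by -1 gives the monic gcd y^3 - 13y^2 + 62y - 120.

y^3 - 13y^2 + 62y - 120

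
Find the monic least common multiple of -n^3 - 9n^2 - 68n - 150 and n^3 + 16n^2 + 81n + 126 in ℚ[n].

By polynomial division,
  -n^3 - 9n^2 - 68n - 150 = (-1)(n^3 + 16n^2 + 81n + 126) + (7n^2 + 13n - 24)
  n^3 + 16n^2 + 81n + 126 = ((1/7)n + 99/49)(7n^2 + 13n - 24) + ((2850/49)n + 8550/49)
  7n^2 + 13n - 24 = ((343/2850)n - 196/1425)((2850/49)n + 8550/49) + (0)
Last nonzero remainder: (2850/49)n + 8550/49. Dividing through by 2850/49 gives the monic gcd n + 3.
Then lcm(f, g) = f·g / gcd(f, g); expanding and making the result monic gives the answer.

n^5 + 22n^4 + 227n^3 + 1412n^2 + 4806n + 6300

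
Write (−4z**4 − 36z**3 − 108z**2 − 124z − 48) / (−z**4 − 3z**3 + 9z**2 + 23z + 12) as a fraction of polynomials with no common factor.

(4z + 12)/(z − 3)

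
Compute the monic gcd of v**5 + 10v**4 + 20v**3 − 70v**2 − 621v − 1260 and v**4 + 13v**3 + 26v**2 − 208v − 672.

By polynomial division,
  v**5 + 10v**4 + 20v**3 − 70v**2 − 621v − 1260 = (v − 3)(v**4 + 13v**3 + 26v**2 − 208v − 672) + (33v**3 + 216v**2 − 573v − 3276)
  v**4 + 13v**3 + 26v**2 − 208v − 672 = ((1/33)v + 71/363)(33v**3 + 216v**2 − 573v − 3276) + ((135/121)v**2 + (405/121)v − 3780/121)
  33v**3 + 216v**2 − 573v − 3276 = ((1331/45)v + 1573/15)((135/121)v**2 + (405/121)v − 3780/121) + (0)
Last nonzero remainder: (135/121)v**2 + (405/121)v − 3780/121. Dividing through by 135/121 gives the monic gcd v**2 + 3v − 28.

v**2 + 3v − 28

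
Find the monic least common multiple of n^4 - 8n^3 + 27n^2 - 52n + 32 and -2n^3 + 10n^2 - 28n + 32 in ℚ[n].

n^5 - 10n^4 + 43n^3 - 106n^2 + 136n - 64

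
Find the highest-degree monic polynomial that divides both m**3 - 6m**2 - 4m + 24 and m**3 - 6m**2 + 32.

m + 2

Repeated division with remainder:
  m**3 - 6m**2 - 4m + 24 = (m**3 - 6m**2 + 32) + (-4m - 8)
  m**3 - 6m**2 + 32 = (-(1/4)m**2 + 2m - 4)(-4m - 8) + (0)
Last nonzero remainder: -4m - 8. Dividing through by -4 gives the monic gcd m + 2.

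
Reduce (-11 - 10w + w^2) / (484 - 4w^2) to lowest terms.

(-1 - w)/(44 + 4w)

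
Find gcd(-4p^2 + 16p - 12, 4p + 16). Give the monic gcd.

By polynomial division,
  -4p^2 + 16p - 12 = (-p + 8)(4p + 16) + (-140)
  4p + 16 = (-(1/35)p - 4/35)(-140) + (0)
The last nonzero remainder is the constant -140, so the polynomials are coprime and gcd = 1.

1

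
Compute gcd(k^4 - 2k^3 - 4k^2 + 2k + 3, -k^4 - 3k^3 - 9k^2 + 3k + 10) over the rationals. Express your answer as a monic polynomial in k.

Euclidean algorithm in ℚ[k]:
  k^4 - 2k^3 - 4k^2 + 2k + 3 = (-1)(-k^4 - 3k^3 - 9k^2 + 3k + 10) + (-5k^3 - 13k^2 + 5k + 13)
  -k^4 - 3k^3 - 9k^2 + 3k + 10 = ((1/5)k + 2/25)(-5k^3 - 13k^2 + 5k + 13) + (-(224/25)k^2 + 224/25)
  -5k^3 - 13k^2 + 5k + 13 = ((125/224)k + 325/224)(-(224/25)k^2 + 224/25) + (0)
Last nonzero remainder: -(224/25)k^2 + 224/25. Dividing through by -224/25 gives the monic gcd k^2 - 1.

k^2 - 1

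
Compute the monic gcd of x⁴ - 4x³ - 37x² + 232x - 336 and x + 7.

x + 7

Repeated division with remainder:
  x⁴ - 4x³ - 37x² + 232x - 336 = (x³ - 11x² + 40x - 48)(x + 7) + (0)
The last nonzero remainder x + 7 is already monic.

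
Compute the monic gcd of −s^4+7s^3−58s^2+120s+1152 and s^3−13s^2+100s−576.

Apply the Euclidean algorithm:
  −s^4+7s^3−58s^2+120s+1152 = (−s−6)(s^3−13s^2+100s−576) + (−36s^2+144s−2304)
  s^3−13s^2+100s−576 = (−(1/36)s+1/4)(−36s^2+144s−2304) + (0)
Last nonzero remainder: −36s^2+144s−2304. Dividing through by −36 gives the monic gcd s^2−4s+64.

s^2−4s+64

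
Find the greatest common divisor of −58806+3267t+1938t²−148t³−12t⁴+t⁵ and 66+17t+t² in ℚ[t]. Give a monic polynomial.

66+17t+t²

Repeated division with remainder:
  t⁵−12t⁴−148t³+1938t²+3267t−58806 = (t³−29t²+279t−891)(t²+17t+66) + (0)
The last nonzero remainder t²+17t+66 is already monic.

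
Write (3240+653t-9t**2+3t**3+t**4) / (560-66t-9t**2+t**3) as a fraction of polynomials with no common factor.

(405+31t-5t**2+t**3)/(70-17t+t**2)

Repeated division with remainder:
  t**4+3t**3-9t**2+653t+3240 = (t+12)(t**3-9t**2-66t+560) + (165t**2+885t-3480)
  t**3-9t**2-66t+560 = ((1/165)t-158/1815)(165t**2+885t-3480) + ((3888/121)t+31104/121)
  165t**2+885t-3480 = ((6655/1296)t-17545/1296)((3888/121)t+31104/121) + (0)
Last nonzero remainder: (3888/121)t+31104/121. Dividing through by 3888/121 gives the monic gcd t+8.
Cancel t+8 from numerator and denominator to get the reduced form.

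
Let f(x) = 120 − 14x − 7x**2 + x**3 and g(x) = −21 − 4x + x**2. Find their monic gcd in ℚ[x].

By polynomial division,
  x**3 − 7x**2 − 14x + 120 = (x − 3)(x**2 − 4x − 21) + (−5x + 57)
  x**2 − 4x − 21 = (−(1/5)x − 37/25)(−5x + 57) + (1584/25)
  −5x + 57 = (−(125/1584)x + 475/528)(1584/25) + (0)
The last nonzero remainder is the constant 1584/25, so the polynomials are coprime and gcd = 1.

1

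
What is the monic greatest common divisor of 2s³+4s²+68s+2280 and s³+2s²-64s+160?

s+10

By polynomial division,
  2s³+4s²+68s+2280 = (2)(s³+2s²-64s+160) + (196s+1960)
  s³+2s²-64s+160 = ((1/196)s²-(2/49)s+4/49)(196s+1960) + (0)
Last nonzero remainder: 196s+1960. Dividing through by 196 gives the monic gcd s+10.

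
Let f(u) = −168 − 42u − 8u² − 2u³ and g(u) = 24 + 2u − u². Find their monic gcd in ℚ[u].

Euclidean algorithm in ℚ[u]:
  −2u³ − 8u² − 42u − 168 = (2u + 12)(−u² + 2u + 24) + (−114u − 456)
  −u² + 2u + 24 = ((1/114)u − 1/19)(−114u − 456) + (0)
Last nonzero remainder: −114u − 456. Dividing through by −114 gives the monic gcd u + 4.

4 + u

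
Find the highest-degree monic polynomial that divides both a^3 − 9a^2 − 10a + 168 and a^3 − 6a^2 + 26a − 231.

Euclidean algorithm in ℚ[a]:
  a^3 − 9a^2 − 10a + 168 = (a^3 − 6a^2 + 26a − 231) + (−3a^2 − 36a + 399)
  a^3 − 6a^2 + 26a − 231 = (−(1/3)a + 6)(−3a^2 − 36a + 399) + (375a − 2625)
  −3a^2 − 36a + 399 = (−(1/125)a − 19/125)(375a − 2625) + (0)
Last nonzero remainder: 375a − 2625. Dividing through by 375 gives the monic gcd a − 7.

a − 7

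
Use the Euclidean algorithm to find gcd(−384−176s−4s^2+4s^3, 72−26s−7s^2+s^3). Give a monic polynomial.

4+s

Repeated division with remainder:
  4s^3−4s^2−176s−384 = (4)(s^3−7s^2−26s+72) + (24s^2−72s−672)
  s^3−7s^2−26s+72 = ((1/24)s−1/6)(24s^2−72s−672) + (−10s−40)
  24s^2−72s−672 = (−(12/5)s+84/5)(−10s−40) + (0)
Last nonzero remainder: −10s−40. Dividing through by −10 gives the monic gcd s+4.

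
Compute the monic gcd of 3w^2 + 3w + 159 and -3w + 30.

1

By polynomial division,
  3w^2 + 3w + 159 = (-w - 11)(-3w + 30) + (489)
  -3w + 30 = (-(1/163)w + 10/163)(489) + (0)
The last nonzero remainder is the constant 489, so the polynomials are coprime and gcd = 1.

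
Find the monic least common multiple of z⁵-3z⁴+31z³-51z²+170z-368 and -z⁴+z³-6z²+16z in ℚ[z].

z⁶-3z⁵+31z⁴-51z³+170z²-368z

By polynomial division,
  z⁵-3z⁴+31z³-51z²+170z-368 = (-z+2)(-z⁴+z³-6z²+16z) + (23z³-23z²+138z-368)
  -z⁴+z³-6z²+16z = (-(1/23)z)(23z³-23z²+138z-368) + (0)
Last nonzero remainder: 23z³-23z²+138z-368. Dividing through by 23 gives the monic gcd z³-z²+6z-16.
Then lcm(f, g) = f·g / gcd(f, g); expanding and making the result monic gives the answer.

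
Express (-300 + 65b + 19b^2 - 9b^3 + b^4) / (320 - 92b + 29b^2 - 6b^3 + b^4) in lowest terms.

(-15 - 2b + b^2)/(16 + b + b^2)

Repeated division with remainder:
  b^4 - 9b^3 + 19b^2 + 65b - 300 = (b^4 - 6b^3 + 29b^2 - 92b + 320) + (-3b^3 - 10b^2 + 157b - 620)
  b^4 - 6b^3 + 29b^2 - 92b + 320 = (-(1/3)b + 28/9)(-3b^3 - 10b^2 + 157b - 620) + ((1012/9)b^2 - (7084/9)b + 20240/9)
  -3b^3 - 10b^2 + 157b - 620 = (-(27/1012)b - 279/1012)((1012/9)b^2 - (7084/9)b + 20240/9) + (0)
Last nonzero remainder: (1012/9)b^2 - (7084/9)b + 20240/9. Dividing through by 1012/9 gives the monic gcd b^2 - 7b + 20.
Cancel b^2 - 7b + 20 from numerator and denominator to get the reduced form.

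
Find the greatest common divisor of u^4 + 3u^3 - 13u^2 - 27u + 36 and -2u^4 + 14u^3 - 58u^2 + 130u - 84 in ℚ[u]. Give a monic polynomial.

u^2 - 4u + 3

Euclidean algorithm in ℚ[u]:
  u^4 + 3u^3 - 13u^2 - 27u + 36 = (-1/2)(-2u^4 + 14u^3 - 58u^2 + 130u - 84) + (10u^3 - 42u^2 + 38u - 6)
  -2u^4 + 14u^3 - 58u^2 + 130u - 84 = (-(1/5)u + 14/25)(10u^3 - 42u^2 + 38u - 6) + (-(672/25)u^2 + (2688/25)u - 2016/25)
  10u^3 - 42u^2 + 38u - 6 = (-(125/336)u + 25/336)(-(672/25)u^2 + (2688/25)u - 2016/25) + (0)
Last nonzero remainder: -(672/25)u^2 + (2688/25)u - 2016/25. Dividing through by -672/25 gives the monic gcd u^2 - 4u + 3.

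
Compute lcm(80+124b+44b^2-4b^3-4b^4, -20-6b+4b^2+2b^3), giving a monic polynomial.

40+42b-9b^2-13b^3-b^4+b^5

Repeated division with remainder:
  -4b^4-4b^3+44b^2+124b+80 = (-2b+2)(2b^3+4b^2-6b-20) + (24b^2+96b+120)
  2b^3+4b^2-6b-20 = ((1/12)b-1/6)(24b^2+96b+120) + (0)
Last nonzero remainder: 24b^2+96b+120. Dividing through by 24 gives the monic gcd b^2+4b+5.
Then lcm(f, g) = f·g / gcd(f, g); expanding and making the result monic gives the answer.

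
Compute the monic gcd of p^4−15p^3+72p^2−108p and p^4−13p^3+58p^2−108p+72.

By polynomial division,
  p^4−15p^3+72p^2−108p = (p^4−13p^3+58p^2−108p+72) + (−2p^3+14p^2−72)
  p^4−13p^3+58p^2−108p+72 = (−(1/2)p+3)(−2p^3+14p^2−72) + (16p^2−144p+288)
  −2p^3+14p^2−72 = (−(1/8)p−1/4)(16p^2−144p+288) + (0)
Last nonzero remainder: 16p^2−144p+288. Dividing through by 16 gives the monic gcd p^2−9p+18.

p^2−9p+18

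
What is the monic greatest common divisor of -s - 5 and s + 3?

By polynomial division,
  -s - 5 = (-1)(s + 3) + (-2)
  s + 3 = (-(1/2)s - 3/2)(-2) + (0)
The last nonzero remainder is the constant -2, so the polynomials are coprime and gcd = 1.

1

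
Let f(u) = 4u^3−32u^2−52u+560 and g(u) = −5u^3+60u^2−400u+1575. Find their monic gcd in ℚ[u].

By polynomial division,
  4u^3−32u^2−52u+560 = (−4/5)(−5u^3+60u^2−400u+1575) + (16u^2−372u+1820)
  −5u^3+60u^2−400u+1575 = (−(5/16)u−225/64)(16u^2−372u+1820) + (−(18225/16)u+127575/16)
  16u^2−372u+1820 = (−(256/18225)u+832/3645)(−(18225/16)u+127575/16) + (0)
Last nonzero remainder: −(18225/16)u+127575/16. Dividing through by −18225/16 gives the monic gcd u−7.

u−7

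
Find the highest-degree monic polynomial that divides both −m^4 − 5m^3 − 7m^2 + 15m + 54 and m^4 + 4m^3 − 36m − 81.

m^3 + 7m^2 + 21m + 27

By polynomial division,
  −m^4 − 5m^3 − 7m^2 + 15m + 54 = (−1)(m^4 + 4m^3 − 36m − 81) + (−m^3 − 7m^2 − 21m − 27)
  m^4 + 4m^3 − 36m − 81 = (−m + 3)(−m^3 − 7m^2 − 21m − 27) + (0)
Last nonzero remainder: −m^3 − 7m^2 − 21m − 27. Dividing through by −1 gives the monic gcd m^3 + 7m^2 + 21m + 27.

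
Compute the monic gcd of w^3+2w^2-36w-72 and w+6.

Repeated division with remainder:
  w^3+2w^2-36w-72 = (w^2-4w-12)(w+6) + (0)
The last nonzero remainder w+6 is already monic.

w+6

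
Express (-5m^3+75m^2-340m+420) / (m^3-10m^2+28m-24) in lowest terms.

(-5m+35)/(m-2)

Euclidean algorithm in ℚ[m]:
  -5m^3+75m^2-340m+420 = (-5)(m^3-10m^2+28m-24) + (25m^2-200m+300)
  m^3-10m^2+28m-24 = ((1/25)m-2/25)(25m^2-200m+300) + (0)
Last nonzero remainder: 25m^2-200m+300. Dividing through by 25 gives the monic gcd m^2-8m+12.
Cancel m^2-8m+12 from numerator and denominator to get the reduced form.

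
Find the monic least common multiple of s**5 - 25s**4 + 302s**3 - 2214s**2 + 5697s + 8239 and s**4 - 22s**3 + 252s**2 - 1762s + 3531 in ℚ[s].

Repeated division with remainder:
  s**5 - 25s**4 + 302s**3 - 2214s**2 + 5697s + 8239 = (s - 3)(s**4 - 22s**3 + 252s**2 - 1762s + 3531) + (-16s**3 + 304s**2 - 3120s + 18832)
  s**4 - 22s**3 + 252s**2 - 1762s + 3531 = (-(1/16)s + 3/16)(-16s**3 + 304s**2 - 3120s + 18832) + (0)
Last nonzero remainder: -16s**3 + 304s**2 - 3120s + 18832. Dividing through by -16 gives the monic gcd s**3 - 19s**2 + 195s - 1177.
Then lcm(f, g) = f·g / gcd(f, g); expanding and making the result monic gives the answer.

s**6 - 28s**5 + 377s**4 - 3120s**3 + 12339s**2 - 8852s - 24717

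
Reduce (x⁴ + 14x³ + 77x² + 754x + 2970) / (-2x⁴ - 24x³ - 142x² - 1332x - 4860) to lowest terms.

(-x - 11)/(2x + 18)

Repeated division with remainder:
  x⁴ + 14x³ + 77x² + 754x + 2970 = (-1/2)(-2x⁴ - 24x³ - 142x² - 1332x - 4860) + (2x³ + 6x² + 88x + 540)
  -2x⁴ - 24x³ - 142x² - 1332x - 4860 = (-x - 9)(2x³ + 6x² + 88x + 540) + (0)
Last nonzero remainder: 2x³ + 6x² + 88x + 540. Dividing through by 2 gives the monic gcd x³ + 3x² + 44x + 270.
Cancel x³ + 3x² + 44x + 270 from numerator and denominator to get the reduced form.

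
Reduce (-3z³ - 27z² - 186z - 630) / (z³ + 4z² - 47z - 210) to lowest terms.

By polynomial division,
  -3z³ - 27z² - 186z - 630 = (-3)(z³ + 4z² - 47z - 210) + (-15z² - 327z - 1260)
  z³ + 4z² - 47z - 210 = (-(1/15)z + 89/75)(-15z² - 327z - 1260) + ((6426/25)z + 6426/5)
  -15z² - 327z - 1260 = (-(125/2142)z - 50/51)((6426/25)z + 6426/5) + (0)
Last nonzero remainder: (6426/25)z + 6426/5. Dividing through by 6426/25 gives the monic gcd z + 5.
Cancel z + 5 from numerator and denominator to get the reduced form.

(-3z² - 12z - 126)/(z² - z - 42)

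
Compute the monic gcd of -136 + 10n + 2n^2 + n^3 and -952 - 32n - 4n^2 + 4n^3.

Euclidean algorithm in ℚ[n]:
  n^3 + 2n^2 + 10n - 136 = (1/4)(4n^3 - 4n^2 - 32n - 952) + (3n^2 + 18n + 102)
  4n^3 - 4n^2 - 32n - 952 = ((4/3)n - 28/3)(3n^2 + 18n + 102) + (0)
Last nonzero remainder: 3n^2 + 18n + 102. Dividing through by 3 gives the monic gcd n^2 + 6n + 34.

34 + 6n + n^2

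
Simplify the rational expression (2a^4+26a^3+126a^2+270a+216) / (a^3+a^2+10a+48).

Euclidean algorithm in ℚ[a]:
  2a^4+26a^3+126a^2+270a+216 = (2a+24)(a^3+a^2+10a+48) + (82a^2-66a-936)
  a^3+a^2+10a+48 = ((1/82)a+37/1681)(82a^2-66a-936) + ((38440/1681)a+115320/1681)
  82a^2-66a-936 = ((68921/19220)a-65559/4805)((38440/1681)a+115320/1681) + (0)
Last nonzero remainder: (38440/1681)a+115320/1681. Dividing through by 38440/1681 gives the monic gcd a+3.
Cancel a+3 from numerator and denominator to get the reduced form.

(2a^3+20a^2+66a+72)/(a^2-2a+16)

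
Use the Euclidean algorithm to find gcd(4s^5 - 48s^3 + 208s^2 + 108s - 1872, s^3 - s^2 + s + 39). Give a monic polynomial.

s^3 - s^2 + s + 39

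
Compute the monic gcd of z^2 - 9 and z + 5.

1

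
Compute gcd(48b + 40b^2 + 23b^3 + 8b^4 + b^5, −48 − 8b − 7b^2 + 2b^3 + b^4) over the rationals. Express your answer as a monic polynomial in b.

16 + 8b + 5b^2 + b^3

By polynomial division,
  b^5 + 8b^4 + 23b^3 + 40b^2 + 48b = (b + 6)(b^4 + 2b^3 − 7b^2 − 8b − 48) + (18b^3 + 90b^2 + 144b + 288)
  b^4 + 2b^3 − 7b^2 − 8b − 48 = ((1/18)b − 1/6)(18b^3 + 90b^2 + 144b + 288) + (0)
Last nonzero remainder: 18b^3 + 90b^2 + 144b + 288. Dividing through by 18 gives the monic gcd b^3 + 5b^2 + 8b + 16.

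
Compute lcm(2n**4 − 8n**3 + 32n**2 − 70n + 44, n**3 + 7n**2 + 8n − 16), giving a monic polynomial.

n**6 + 4n**5 + 29n**3 − 2n**2 − 384n + 352

Euclidean algorithm in ℚ[n]:
  2n**4 − 8n**3 + 32n**2 − 70n + 44 = (2n − 22)(n**3 + 7n**2 + 8n − 16) + (170n**2 + 138n − 308)
  n**3 + 7n**2 + 8n − 16 = ((1/170)n + 263/7225)(170n**2 + 138n − 308) + ((34596/7225)n − 34596/7225)
  170n**2 + 138n − 308 = ((614125/17298)n + 556325/8649)((34596/7225)n − 34596/7225) + (0)
Last nonzero remainder: (34596/7225)n − 34596/7225. Dividing through by 34596/7225 gives the monic gcd n − 1.
Then lcm(f, g) = f·g / gcd(f, g); expanding and making the result monic gives the answer.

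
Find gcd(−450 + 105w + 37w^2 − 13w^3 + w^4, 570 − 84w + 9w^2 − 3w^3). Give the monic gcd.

Repeated division with remainder:
  w^4 − 13w^3 + 37w^2 + 105w − 450 = (−(1/3)w + 10/3)(−3w^3 + 9w^2 − 84w + 570) + (−21w^2 + 575w − 2350)
  −3w^3 + 9w^2 − 84w + 570 = ((1/7)w + 512/147)(−21w^2 + 575w − 2350) + (−(257398/147)w + 1286990/147)
  −21w^2 + 575w − 2350 = ((3087/257398)w − 34545/128699)(−(257398/147)w + 1286990/147) + (0)
Last nonzero remainder: −(257398/147)w + 1286990/147. Dividing through by −257398/147 gives the monic gcd w − 5.

−5 + w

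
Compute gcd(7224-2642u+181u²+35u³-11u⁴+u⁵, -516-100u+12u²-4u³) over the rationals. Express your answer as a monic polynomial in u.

By polynomial division,
  u⁵-11u⁴+35u³+181u²-2642u+7224 = (-(1/4)u²+2u+7/2)(-4u³+12u²-100u-516) + (210u²-1260u+9030)
  -4u³+12u²-100u-516 = (-(2/105)u-2/35)(210u²-1260u+9030) + (0)
Last nonzero remainder: 210u²-1260u+9030. Dividing through by 210 gives the monic gcd u²-6u+43.

43-6u+u²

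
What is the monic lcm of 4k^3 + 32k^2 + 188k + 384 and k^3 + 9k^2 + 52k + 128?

By polynomial division,
  4k^3 + 32k^2 + 188k + 384 = (4)(k^3 + 9k^2 + 52k + 128) + (-4k^2 - 20k - 128)
  k^3 + 9k^2 + 52k + 128 = (-(1/4)k - 1)(-4k^2 - 20k - 128) + (0)
Last nonzero remainder: -4k^2 - 20k - 128. Dividing through by -4 gives the monic gcd k^2 + 5k + 32.
Then lcm(f, g) = f·g / gcd(f, g); expanding and making the result monic gives the answer.

k^4 + 12k^3 + 79k^2 + 284k + 384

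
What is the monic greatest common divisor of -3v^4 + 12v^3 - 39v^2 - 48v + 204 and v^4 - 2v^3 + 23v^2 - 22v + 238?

Repeated division with remainder:
  -3v^4 + 12v^3 - 39v^2 - 48v + 204 = (-3)(v^4 - 2v^3 + 23v^2 - 22v + 238) + (6v^3 + 30v^2 - 114v + 918)
  v^4 - 2v^3 + 23v^2 - 22v + 238 = ((1/6)v - 7/6)(6v^3 + 30v^2 - 114v + 918) + (77v^2 - 308v + 1309)
  6v^3 + 30v^2 - 114v + 918 = ((6/77)v + 54/77)(77v^2 - 308v + 1309) + (0)
Last nonzero remainder: 77v^2 - 308v + 1309. Dividing through by 77 gives the monic gcd v^2 - 4v + 17.

v^2 - 4v + 17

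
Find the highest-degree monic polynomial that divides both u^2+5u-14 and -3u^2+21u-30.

u-2

By polynomial division,
  u^2+5u-14 = (-1/3)(-3u^2+21u-30) + (12u-24)
  -3u^2+21u-30 = (-(1/4)u+5/4)(12u-24) + (0)
Last nonzero remainder: 12u-24. Dividing through by 12 gives the monic gcd u-2.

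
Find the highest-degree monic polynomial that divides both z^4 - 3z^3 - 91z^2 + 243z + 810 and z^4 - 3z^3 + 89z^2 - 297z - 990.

By polynomial division,
  z^4 - 3z^3 - 91z^2 + 243z + 810 = (z^4 - 3z^3 + 89z^2 - 297z - 990) + (-180z^2 + 540z + 1800)
  z^4 - 3z^3 + 89z^2 - 297z - 990 = (-(1/180)z^2 - 11/20)(-180z^2 + 540z + 1800) + (0)
Last nonzero remainder: -180z^2 + 540z + 1800. Dividing through by -180 gives the monic gcd z^2 - 3z - 10.

z^2 - 3z - 10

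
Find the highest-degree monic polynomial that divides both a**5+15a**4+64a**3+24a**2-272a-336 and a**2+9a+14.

Repeated division with remainder:
  a**5+15a**4+64a**3+24a**2-272a-336 = (a**3+6a**2-4a-24)(a**2+9a+14) + (0)
The last nonzero remainder a**2+9a+14 is already monic.

a**2+9a+14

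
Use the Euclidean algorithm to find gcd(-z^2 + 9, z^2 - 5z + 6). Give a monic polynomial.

Apply the Euclidean algorithm:
  -z^2 + 9 = (-1)(z^2 - 5z + 6) + (-5z + 15)
  z^2 - 5z + 6 = (-(1/5)z + 2/5)(-5z + 15) + (0)
Last nonzero remainder: -5z + 15. Dividing through by -5 gives the monic gcd z - 3.

z - 3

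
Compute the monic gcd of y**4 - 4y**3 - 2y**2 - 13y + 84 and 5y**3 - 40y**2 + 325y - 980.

Apply the Euclidean algorithm:
  y**4 - 4y**3 - 2y**2 - 13y + 84 = ((1/5)y + 4/5)(5y**3 - 40y**2 + 325y - 980) + (-35y**2 - 77y + 868)
  5y**3 - 40y**2 + 325y - 980 = (-(1/7)y + 51/35)(-35y**2 - 77y + 868) + ((2806/5)y - 11224/5)
  -35y**2 - 77y + 868 = (-(175/2806)y - 1085/2806)((2806/5)y - 11224/5) + (0)
Last nonzero remainder: (2806/5)y - 11224/5. Dividing through by 2806/5 gives the monic gcd y - 4.

y - 4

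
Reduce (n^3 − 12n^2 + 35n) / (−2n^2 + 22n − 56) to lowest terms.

(−n^2 + 5n)/(2n − 8)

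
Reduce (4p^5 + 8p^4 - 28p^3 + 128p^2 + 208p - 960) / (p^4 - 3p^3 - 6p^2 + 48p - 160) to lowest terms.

Apply the Euclidean algorithm:
  4p^5 + 8p^4 - 28p^3 + 128p^2 + 208p - 960 = (4p + 20)(p^4 - 3p^3 - 6p^2 + 48p - 160) + (56p^3 + 56p^2 - 112p + 2240)
  p^4 - 3p^3 - 6p^2 + 48p - 160 = ((1/56)p - 1/14)(56p^3 + 56p^2 - 112p + 2240) + (0)
Last nonzero remainder: 56p^3 + 56p^2 - 112p + 2240. Dividing through by 56 gives the monic gcd p^3 + p^2 - 2p + 40.
Cancel p^3 + p^2 - 2p + 40 from numerator and denominator to get the reduced form.

(4p^2 + 4p - 24)/(p - 4)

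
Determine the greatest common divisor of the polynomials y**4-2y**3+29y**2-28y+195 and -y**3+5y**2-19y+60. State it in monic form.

Repeated division with remainder:
  y**4-2y**3+29y**2-28y+195 = (-y-3)(-y**3+5y**2-19y+60) + (25y**2-25y+375)
  -y**3+5y**2-19y+60 = (-(1/25)y+4/25)(25y**2-25y+375) + (0)
Last nonzero remainder: 25y**2-25y+375. Dividing through by 25 gives the monic gcd y**2-y+15.

y**2-y+15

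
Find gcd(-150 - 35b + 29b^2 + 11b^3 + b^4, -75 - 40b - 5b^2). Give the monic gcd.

15 + 8b + b^2

By polynomial division,
  b^4 + 11b^3 + 29b^2 - 35b - 150 = (-(1/5)b^2 - (3/5)b + 2)(-5b^2 - 40b - 75) + (0)
Last nonzero remainder: -5b^2 - 40b - 75. Dividing through by -5 gives the monic gcd b^2 + 8b + 15.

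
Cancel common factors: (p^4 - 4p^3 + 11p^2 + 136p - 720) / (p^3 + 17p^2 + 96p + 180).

Euclidean algorithm in ℚ[p]:
  p^4 - 4p^3 + 11p^2 + 136p - 720 = (p - 21)(p^3 + 17p^2 + 96p + 180) + (272p^2 + 1972p + 3060)
  p^3 + 17p^2 + 96p + 180 = ((1/272)p + 39/1088)(272p^2 + 1972p + 3060) + ((225/16)p + 1125/16)
  272p^2 + 1972p + 3060 = ((4352/225)p + 1088/25)((225/16)p + 1125/16) + (0)
Last nonzero remainder: (225/16)p + 1125/16. Dividing through by 225/16 gives the monic gcd p + 5.
Cancel p + 5 from numerator and denominator to get the reduced form.

(p^3 - 9p^2 + 56p - 144)/(p^2 + 12p + 36)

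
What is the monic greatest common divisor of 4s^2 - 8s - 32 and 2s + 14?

Apply the Euclidean algorithm:
  4s^2 - 8s - 32 = (2s - 18)(2s + 14) + (220)
  2s + 14 = ((1/110)s + 7/110)(220) + (0)
The last nonzero remainder is the constant 220, so the polynomials are coprime and gcd = 1.

1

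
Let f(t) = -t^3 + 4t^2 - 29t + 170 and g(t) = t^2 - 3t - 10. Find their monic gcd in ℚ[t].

Euclidean algorithm in ℚ[t]:
  -t^3 + 4t^2 - 29t + 170 = (-t + 1)(t^2 - 3t - 10) + (-36t + 180)
  t^2 - 3t - 10 = (-(1/36)t - 1/18)(-36t + 180) + (0)
Last nonzero remainder: -36t + 180. Dividing through by -36 gives the monic gcd t - 5.

t - 5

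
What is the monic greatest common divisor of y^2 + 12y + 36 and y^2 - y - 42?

y + 6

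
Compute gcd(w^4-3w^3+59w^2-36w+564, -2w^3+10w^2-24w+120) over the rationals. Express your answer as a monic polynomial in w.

Repeated division with remainder:
  w^4-3w^3+59w^2-36w+564 = (-(1/2)w-1)(-2w^3+10w^2-24w+120) + (57w^2+684)
  -2w^3+10w^2-24w+120 = (-(2/57)w+10/57)(57w^2+684) + (0)
Last nonzero remainder: 57w^2+684. Dividing through by 57 gives the monic gcd w^2+12.

w^2+12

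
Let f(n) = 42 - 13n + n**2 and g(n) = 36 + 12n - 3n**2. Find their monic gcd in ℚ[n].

Repeated division with remainder:
  n**2 - 13n + 42 = (-1/3)(-3n**2 + 12n + 36) + (-9n + 54)
  -3n**2 + 12n + 36 = ((1/3)n + 2/3)(-9n + 54) + (0)
Last nonzero remainder: -9n + 54. Dividing through by -9 gives the monic gcd n - 6.

-6 + n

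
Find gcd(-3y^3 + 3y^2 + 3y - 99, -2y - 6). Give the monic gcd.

Apply the Euclidean algorithm:
  -3y^3 + 3y^2 + 3y - 99 = ((3/2)y^2 - 6y + 33/2)(-2y - 6) + (0)
Last nonzero remainder: -2y - 6. Dividing through by -2 gives the monic gcd y + 3.

y + 3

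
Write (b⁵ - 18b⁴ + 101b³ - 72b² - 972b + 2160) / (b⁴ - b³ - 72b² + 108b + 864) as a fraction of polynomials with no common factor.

Euclidean algorithm in ℚ[b]:
  b⁵ - 18b⁴ + 101b³ - 72b² - 972b + 2160 = (b - 17)(b⁴ - b³ - 72b² + 108b + 864) + (156b³ - 1404b² + 16848)
  b⁴ - b³ - 72b² + 108b + 864 = ((1/156)b + 2/39)(156b³ - 1404b² + 16848) + (0)
Last nonzero remainder: 156b³ - 1404b² + 16848. Dividing through by 156 gives the monic gcd b³ - 9b² + 108.
Cancel b³ - 9b² + 108 from numerator and denominator to get the reduced form.

(b² - 9b + 20)/(b + 8)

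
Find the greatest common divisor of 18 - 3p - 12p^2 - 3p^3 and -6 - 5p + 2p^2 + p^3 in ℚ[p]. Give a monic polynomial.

3 + p

Apply the Euclidean algorithm:
  -3p^3 - 12p^2 - 3p + 18 = (-3)(p^3 + 2p^2 - 5p - 6) + (-6p^2 - 18p)
  p^3 + 2p^2 - 5p - 6 = (-(1/6)p + 1/6)(-6p^2 - 18p) + (-2p - 6)
  -6p^2 - 18p = (3p)(-2p - 6) + (0)
Last nonzero remainder: -2p - 6. Dividing through by -2 gives the monic gcd p + 3.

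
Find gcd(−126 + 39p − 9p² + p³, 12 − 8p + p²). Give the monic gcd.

−6 + p

By polynomial division,
  p³ − 9p² + 39p − 126 = (p − 1)(p² − 8p + 12) + (19p − 114)
  p² − 8p + 12 = ((1/19)p − 2/19)(19p − 114) + (0)
Last nonzero remainder: 19p − 114. Dividing through by 19 gives the monic gcd p − 6.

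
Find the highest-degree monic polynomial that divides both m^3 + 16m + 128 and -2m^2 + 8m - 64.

By polynomial division,
  m^3 + 16m + 128 = (-(1/2)m - 2)(-2m^2 + 8m - 64) + (0)
Last nonzero remainder: -2m^2 + 8m - 64. Dividing through by -2 gives the monic gcd m^2 - 4m + 32.

m^2 - 4m + 32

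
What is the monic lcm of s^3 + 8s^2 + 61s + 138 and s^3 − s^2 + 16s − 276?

Repeated division with remainder:
  s^3 + 8s^2 + 61s + 138 = (s^3 − s^2 + 16s − 276) + (9s^2 + 45s + 414)
  s^3 − s^2 + 16s − 276 = ((1/9)s − 2/3)(9s^2 + 45s + 414) + (0)
Last nonzero remainder: 9s^2 + 45s + 414. Dividing through by 9 gives the monic gcd s^2 + 5s + 46.
Then lcm(f, g) = f·g / gcd(f, g); expanding and making the result monic gives the answer.

s^4 + 2s^3 + 13s^2 − 228s − 828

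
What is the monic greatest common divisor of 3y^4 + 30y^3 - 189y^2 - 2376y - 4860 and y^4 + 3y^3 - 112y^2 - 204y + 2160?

Repeated division with remainder:
  3y^4 + 30y^3 - 189y^2 - 2376y - 4860 = (3)(y^4 + 3y^3 - 112y^2 - 204y + 2160) + (21y^3 + 147y^2 - 1764y - 11340)
  y^4 + 3y^3 - 112y^2 - 204y + 2160 = ((1/21)y - 4/21)(21y^3 + 147y^2 - 1764y - 11340) + (0)
Last nonzero remainder: 21y^3 + 147y^2 - 1764y - 11340. Dividing through by 21 gives the monic gcd y^3 + 7y^2 - 84y - 540.

y^3 + 7y^2 - 84y - 540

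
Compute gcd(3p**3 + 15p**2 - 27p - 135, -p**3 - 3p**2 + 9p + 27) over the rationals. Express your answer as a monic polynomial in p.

p**2 - 9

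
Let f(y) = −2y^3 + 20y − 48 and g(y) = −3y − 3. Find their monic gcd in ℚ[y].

Repeated division with remainder:
  −2y^3 + 20y − 48 = ((2/3)y^2 − (2/3)y − 6)(−3y − 3) + (−66)
  −3y − 3 = ((1/22)y + 1/22)(−66) + (0)
The last nonzero remainder is the constant −66, so the polynomials are coprime and gcd = 1.

1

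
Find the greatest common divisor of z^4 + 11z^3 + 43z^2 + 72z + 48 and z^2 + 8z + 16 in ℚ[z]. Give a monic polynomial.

z^2 + 8z + 16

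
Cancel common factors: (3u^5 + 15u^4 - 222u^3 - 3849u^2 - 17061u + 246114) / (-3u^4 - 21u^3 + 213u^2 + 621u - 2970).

(-u^3 + 8u + 1243)/(u^2 + 2u - 15)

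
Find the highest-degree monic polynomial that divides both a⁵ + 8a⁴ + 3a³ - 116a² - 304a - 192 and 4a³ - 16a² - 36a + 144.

a² - a - 12

By polynomial division,
  a⁵ + 8a⁴ + 3a³ - 116a² - 304a - 192 = ((1/4)a² + 3a + 15)(4a³ - 16a² - 36a + 144) + (196a² - 196a - 2352)
  4a³ - 16a² - 36a + 144 = ((1/49)a - 3/49)(196a² - 196a - 2352) + (0)
Last nonzero remainder: 196a² - 196a - 2352. Dividing through by 196 gives the monic gcd a² - a - 12.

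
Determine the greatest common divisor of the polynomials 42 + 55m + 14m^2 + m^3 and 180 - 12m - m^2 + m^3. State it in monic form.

Euclidean algorithm in ℚ[m]:
  m^3 + 14m^2 + 55m + 42 = (m^3 - m^2 - 12m + 180) + (15m^2 + 67m - 138)
  m^3 - m^2 - 12m + 180 = ((1/15)m - 82/225)(15m^2 + 67m - 138) + ((4864/225)m + 9728/75)
  15m^2 + 67m - 138 = ((3375/4864)m - 5175/4864)((4864/225)m + 9728/75) + (0)
Last nonzero remainder: (4864/225)m + 9728/75. Dividing through by 4864/225 gives the monic gcd m + 6.

6 + m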